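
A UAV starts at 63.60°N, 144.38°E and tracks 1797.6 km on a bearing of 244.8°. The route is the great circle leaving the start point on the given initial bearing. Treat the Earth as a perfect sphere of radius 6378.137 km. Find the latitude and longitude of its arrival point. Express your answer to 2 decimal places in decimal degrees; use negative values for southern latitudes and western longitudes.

Angular distance δ = d/R = 1797.6 / 6378.137 = 0.281838 rad.
Converting: φ₁ = 1.110029 rad, θ = 4.272566 rad.
sin φ₂ = sin φ₁ cos δ + cos φ₁ sin δ cos θ = (0.895712)(0.960546) + (0.444635)(0.278121)(-0.425779) = 0.807719
φ₂ = asin(0.807719) = 0.940273 rad = 53.87°.
Then Δλ = atan2(-0.111893, 0.237062) = -0.440997 rad, from sin θ sin δ cos φ₁ over cos δ − sin φ₁ sin φ₂.
Hence λ₂ = 144.38° + -25.27° = 119.11°.

latitude 53.87°, longitude 119.11°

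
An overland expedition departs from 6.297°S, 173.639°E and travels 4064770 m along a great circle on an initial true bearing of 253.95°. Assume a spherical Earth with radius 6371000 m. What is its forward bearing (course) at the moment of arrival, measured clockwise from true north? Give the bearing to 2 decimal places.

Central angle δ = d/R = 0.638011 rad.
With φ₁ = -6.297° = -0.109903 rad and θ = 253.95° = 4.432264 rad:
sin φ₂ = sin φ₁ cos δ + cos φ₁ sin δ cos θ = (-0.109682)(0.803282) + (0.993967)(0.595599)(-0.276476) = -0.251781
φ₂ = asin(-0.251781) = -0.254520 rad = -14.583°.
For the longitude increment, Δλ = atan2( sin θ sin δ cos φ₁, cos δ − sin φ₁ sin φ₂ ) = atan2(-0.568930, 0.775666) = -36.259°.
λ₂ = 173.639° + -36.259° = 137.380°.
The forward bearing on arrival equals the back-azimuth from the destination plus 180°.
Back-azimuth from P₂ (-14.58°, 137.38°) to P₁ (-6.30°, 173.64°), with Δλ' = λ₁ − λ₂ = 36.26°: atan2( sin Δλ' cos φ₁ , cos φ₂ sin φ₁ − sin φ₂ cos φ₁ cos Δλ' ) = 80.76°.
Final bearing = (80.76° + 180°) mod 360° = 260.76°.

final bearing 260.76°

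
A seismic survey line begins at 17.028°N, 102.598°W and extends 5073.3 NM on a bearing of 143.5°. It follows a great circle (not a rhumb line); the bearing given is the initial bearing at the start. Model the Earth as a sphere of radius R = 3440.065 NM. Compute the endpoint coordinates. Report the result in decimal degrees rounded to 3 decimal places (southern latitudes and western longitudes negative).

latitude -47.476°, longitude -41.435°

The arc subtends δ = 5073.3/3440.065 = 1.474769 rad at the centre.
With φ₁ = 17.028° = 0.297195 rad and θ = 143.5° = 2.504547 rad:
sin φ₂ = sin φ₁ cos δ + cos φ₁ sin δ cos θ = (0.292839)(0.095880) + (0.956162)(0.995393)(-0.803857) = -0.736999
φ₂ = asin(-0.736999) = -0.828619 rad = -47.476°.
Then Δλ = atan2(0.566127, 0.311702) = 1.067502 rad, from sin θ sin δ cos φ₁ over cos δ − sin φ₁ sin φ₂.
Hence λ₂ = -102.598° + 61.163° = -41.435°.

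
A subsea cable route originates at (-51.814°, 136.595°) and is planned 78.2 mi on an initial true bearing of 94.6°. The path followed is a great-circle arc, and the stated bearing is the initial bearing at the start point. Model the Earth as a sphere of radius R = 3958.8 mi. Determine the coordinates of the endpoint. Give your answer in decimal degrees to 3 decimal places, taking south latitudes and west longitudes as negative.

The arc subtends δ = 78.2/3958.8 = 0.019753 rad at the centre.
Converting: φ₁ = -0.904325 rad, θ = 1.651081 rad.
sin φ₂ = sin φ₁ cos δ + cos φ₁ sin δ cos θ = (-0.786008)(0.999805) + (0.618216)(0.019752)(-0.080199) = -0.786834
φ₂ = asin(-0.786834) = -0.905662 rad = -51.891°.
For the longitude increment, Δλ = atan2( sin θ sin δ cos φ₁, cos δ − sin φ₁ sin φ₂ ) = atan2(0.012172, 0.381347) = 1.828°.
λ₂ = λ₁ + Δλ = 138.423°.

latitude -51.891°, longitude 138.423°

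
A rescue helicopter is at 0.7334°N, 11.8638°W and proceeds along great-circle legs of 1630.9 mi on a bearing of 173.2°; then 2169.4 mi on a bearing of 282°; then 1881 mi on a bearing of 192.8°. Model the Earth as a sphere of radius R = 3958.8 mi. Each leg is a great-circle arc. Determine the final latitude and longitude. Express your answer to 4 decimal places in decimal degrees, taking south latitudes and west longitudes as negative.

latitude -39.6575°, longitude -48.0538°

Apply the spherical direct solution leg by leg, carrying full precision between legs.
Leg 1: from (0.7334°, -11.8638°), δ = 1630.9/3958.8 = 0.411968 rad, θ = 173.2° → φ = -22.6956°, λ = -8.9181°.
Leg 2: from (-22.6956°, -8.9181°), δ = 2169.4/3958.8 = 0.547994 rad, θ = 282° → φ = -13.2622°, λ = -40.4891°.
Leg 3: from (-13.2622°, -40.4891°), δ = 1881/3958.8 = 0.475144 rad, θ = 192.8° → φ = -39.6575°, λ = -48.0538°.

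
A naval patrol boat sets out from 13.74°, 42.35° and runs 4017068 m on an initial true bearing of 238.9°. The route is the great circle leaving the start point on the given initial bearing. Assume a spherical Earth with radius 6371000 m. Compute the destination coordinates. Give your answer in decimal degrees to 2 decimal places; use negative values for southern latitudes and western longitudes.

Angular distance δ = d/R = 4017068 / 6371000 = 0.630524 rad.
Start latitude φ₁ = 0.239808 rad; initial bearing θ = 4.169592 rad.
Destination latitude: φ₂ = arcsin( sin φ₁ cos δ + cos φ₁ sin δ cos θ ) = arcsin(-0.103971) = -5.97°.
Δλ = atan2( sin θ sin δ cos φ₁ , cos δ − sin φ₁ sin φ₂ ) = atan2(-0.490381, 0.832413) = -0.532372 rad = -30.50°.
λ₂ = 42.35° + -30.50° = 11.85°.

latitude -5.97°, longitude 11.85°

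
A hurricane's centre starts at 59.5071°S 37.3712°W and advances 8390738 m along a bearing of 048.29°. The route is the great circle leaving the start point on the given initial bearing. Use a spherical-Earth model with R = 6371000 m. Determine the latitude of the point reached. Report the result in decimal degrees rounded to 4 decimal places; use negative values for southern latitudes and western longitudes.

latitude 6.3427°

δ = 8390738/6371000 = 1.317021 rad (75.4597°).
Start latitude φ₁ = -1.038595 rad; initial bearing θ = 0.842819 rad.
Applying the spherical law of cosines for sides, sin φ₂ = sin φ₁ cos δ + cos φ₁ sin δ cos θ = 0.110474, so φ₂ = 6.3427°.
Then Δλ = atan2(0.366676, 0.346256) = 0.814034 rad, from sin θ sin δ cos φ₁ over cos δ − sin φ₁ sin φ₂.
Hence λ₂ = -37.3712° + 46.6407° = 9.2695°.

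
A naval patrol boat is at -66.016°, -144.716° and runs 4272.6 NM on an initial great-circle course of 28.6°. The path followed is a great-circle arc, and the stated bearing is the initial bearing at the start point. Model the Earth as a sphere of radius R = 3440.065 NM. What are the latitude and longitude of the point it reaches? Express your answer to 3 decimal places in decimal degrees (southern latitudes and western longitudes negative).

Central angle δ = d/R = 1.242011 rad.
With φ₁ = -66.016° = -1.152197 rad and θ = 28.6° = 0.499164 rad:
Destination latitude: φ₂ = arcsin( sin φ₁ cos δ + cos φ₁ sin δ cos θ ) = arcsin(0.042753) = 2.450°.
For the longitude increment, Δλ = atan2( sin θ sin δ cos φ₁, cos δ − sin φ₁ sin φ₂ ) = atan2(0.184157, 0.361955) = 26.966°.
λ₂ = -144.716° + 26.966° = -117.750°.

latitude 2.450°, longitude -117.750°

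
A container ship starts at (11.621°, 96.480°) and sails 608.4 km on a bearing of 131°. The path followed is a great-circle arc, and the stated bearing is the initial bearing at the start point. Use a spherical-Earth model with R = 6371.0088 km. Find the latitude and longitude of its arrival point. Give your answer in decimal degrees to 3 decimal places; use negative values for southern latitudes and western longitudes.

The arc subtends δ = 608.4/6371.0088 = 0.095495 rad at the centre.
With φ₁ = 11.621° = 0.202825 rad and θ = 131° = 2.286381 rad:
Destination latitude: φ₂ = arcsin( sin φ₁ cos δ + cos φ₁ sin δ cos θ ) = arcsin(0.139246) = 8.004°.
Then Δλ = atan2(0.070486, 0.967394) = 0.072734 rad, from sin θ sin δ cos φ₁ over cos δ − sin φ₁ sin φ₂.
Hence λ₂ = 96.480° + 4.167° = 100.647°.

latitude 8.004°, longitude 100.647°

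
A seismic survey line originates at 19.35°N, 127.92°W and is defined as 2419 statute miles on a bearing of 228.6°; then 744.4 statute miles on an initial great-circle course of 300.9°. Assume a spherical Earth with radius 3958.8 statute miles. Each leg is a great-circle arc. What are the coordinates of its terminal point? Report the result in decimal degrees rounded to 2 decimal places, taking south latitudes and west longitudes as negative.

Apply the spherical direct solution leg by leg, carrying full precision between legs.
Leg 1: from (19.35°, -127.92°), δ = 2419/3958.8 = 0.611044 rad, θ = 228.6° → φ = -4.97°, λ = -153.51°.
Leg 2: from (-4.97°, -153.51°), δ = 744.4/3958.8 = 0.188037 rad, θ = 300.9° → φ = 0.61°, λ = -162.74°.

latitude 0.61°, longitude -162.74°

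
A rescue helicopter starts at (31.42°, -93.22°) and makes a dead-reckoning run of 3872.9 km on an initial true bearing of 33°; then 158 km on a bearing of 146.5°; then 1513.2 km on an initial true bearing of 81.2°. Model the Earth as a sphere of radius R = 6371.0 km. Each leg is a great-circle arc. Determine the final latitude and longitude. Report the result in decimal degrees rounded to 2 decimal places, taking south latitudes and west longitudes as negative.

latitude 55.31°, longitude -33.11°

Apply the spherical direct solution leg by leg, carrying full precision between legs.
Leg 1: from (31.42°, -93.22°), δ = 3872.9/6371 = 0.607895 rad, θ = 33° → φ = 56.79°, λ = -58.61°.
Leg 2: from (56.79°, -58.61°), δ = 158/6371 = 0.024800 rad, θ = 146.5° → φ = 55.60°, λ = -57.22°.
Leg 3: from (55.60°, -57.22°), δ = 1513.2/6371 = 0.237514 rad, θ = 81.2° → φ = 55.31°, λ = -33.11°.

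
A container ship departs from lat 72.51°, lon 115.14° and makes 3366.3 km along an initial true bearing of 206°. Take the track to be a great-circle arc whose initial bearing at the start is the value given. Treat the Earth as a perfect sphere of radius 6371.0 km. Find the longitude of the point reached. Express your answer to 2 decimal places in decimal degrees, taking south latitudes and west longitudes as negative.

longitude 97.42°

Central angle δ = d/R = 0.528379 rad.
Start latitude φ₁ = 1.265538 rad; initial bearing θ = 3.595378 rad.
Destination latitude: φ₂ = arcsin( sin φ₁ cos δ + cos φ₁ sin δ cos θ ) = arcsin(0.687522) = 43.43°.
Δλ = atan2( sin θ sin δ cos φ₁ , cos δ − sin φ₁ sin φ₂ ) = atan2(-0.066418, 0.207889) = -0.309241 rad = -17.72°.
Hence λ₂ = 115.14° + -17.72° = 97.42°.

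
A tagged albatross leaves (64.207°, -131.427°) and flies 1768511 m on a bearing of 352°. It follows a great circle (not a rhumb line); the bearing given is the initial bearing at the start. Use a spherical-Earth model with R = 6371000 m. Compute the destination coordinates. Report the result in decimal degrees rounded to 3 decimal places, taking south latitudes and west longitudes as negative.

Angular distance δ = d/R = 1768511 / 6371000 = 0.277588 rad.
Start latitude φ₁ = 1.120624 rad; initial bearing θ = 6.143559 rad.
Applying the spherical law of cosines for sides, sin φ₂ = sin φ₁ cos δ + cos φ₁ sin δ cos θ = 0.983984, so φ₂ = 79.732°.
Δλ = atan2( sin θ sin δ cos φ₁ , cos δ − sin φ₁ sin φ₂ ) = atan2(-0.016595, 0.075768) = -0.215617 rad = -12.354°.
Hence λ₂ = -131.427° + -12.354° = -143.781°.

latitude 79.732°, longitude -143.781°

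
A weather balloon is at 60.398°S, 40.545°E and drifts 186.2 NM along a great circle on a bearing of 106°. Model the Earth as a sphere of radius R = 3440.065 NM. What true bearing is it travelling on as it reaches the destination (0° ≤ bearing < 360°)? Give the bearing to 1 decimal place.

Central angle δ = d/R = 0.054127 rad.
Converting: φ₁ = -1.054144 rad, θ = 1.850049 rad.
Destination latitude: φ₂ = arcsin( sin φ₁ cos δ + cos φ₁ sin δ cos θ ) = arcsin(-0.875571) = -61.113°.
Then Δλ = atan2(0.025689, 0.237246) = 0.107859 rad, from sin θ sin δ cos φ₁ over cos δ − sin φ₁ sin φ₂.
Hence λ₂ = 40.545° + 6.180° = 46.725°.
The forward bearing on arrival equals the back-azimuth from the destination plus 180°.
Back-azimuth from P₂ (-61.1°, 46.7°) to P₁ (-60.4°, 40.5°), with Δλ' = λ₁ − λ₂ = -6.2°: atan2( sin Δλ' cos φ₁ , cos φ₂ sin φ₁ − sin φ₂ cos φ₁ cos Δλ' ) = 280.6°.
Final bearing = (280.6° + 180°) mod 360° = 100.6°.

final bearing 100.6°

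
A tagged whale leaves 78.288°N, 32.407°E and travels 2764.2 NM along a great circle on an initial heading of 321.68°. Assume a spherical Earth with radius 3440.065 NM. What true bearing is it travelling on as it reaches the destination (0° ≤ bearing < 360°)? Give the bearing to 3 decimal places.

final bearing 191.958°

Central angle δ = d/R = 0.803531 rad.
Converting: φ₁ = 1.366383 rad, θ = 5.614375 rad.
sin φ₂ = sin φ₁ cos δ + cos φ₁ sin δ cos θ = (0.979180)(0.694169) + (0.202992)(0.719812)(0.784560) = 0.794354
φ₂ = asin(0.794354) = 0.917943 rad = 52.594°.
Δλ = atan2( sin θ sin δ cos φ₁ , cos δ − sin φ₁ sin φ₂ ) = atan2(-0.090600, -0.083646) = -2.316310 rad = -132.715°.
λ₂ = λ₁ + Δλ = -100.308°.
The forward bearing on arrival equals the back-azimuth from the destination plus 180°.
Back-azimuth from P₂ (52.594°, -100.308°) to P₁ (78.288°, 32.407°), with Δλ' = λ₁ − λ₂ = 132.715°: atan2( sin Δλ' cos φ₁ , cos φ₂ sin φ₁ − sin φ₂ cos φ₁ cos Δλ' ) = 11.958°.
Final bearing = (11.958° + 180°) mod 360° = 191.958°.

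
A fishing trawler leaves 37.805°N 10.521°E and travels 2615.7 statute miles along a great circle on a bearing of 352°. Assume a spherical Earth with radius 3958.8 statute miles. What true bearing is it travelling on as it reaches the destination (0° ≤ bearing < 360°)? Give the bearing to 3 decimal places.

final bearing 335.525°

δ = 2615.7/3958.8 = 0.660731 rad (37.8571°).
Converting: φ₁ = 0.659822 rad, θ = 6.143559 rad.
Applying the spherical law of cosines for sides, sin φ₂ = sin φ₁ cos δ + cos φ₁ sin δ cos θ = 0.964133, so φ₂ = 74.608°.
Δλ = atan2( sin θ sin δ cos φ₁ , cos δ − sin φ₁ sin φ₂ ) = atan2(-0.067482, 0.198554) = -0.327621 rad = -18.771°.
λ₂ = λ₁ + Δλ = -8.250°.
The forward bearing on arrival equals the back-azimuth from the destination plus 180°.
Back-azimuth from P₂ (74.608°, -8.250°) to P₁ (37.805°, 10.521°), with Δλ' = λ₁ − λ₂ = 18.771°: atan2( sin Δλ' cos φ₁ , cos φ₂ sin φ₁ − sin φ₂ cos φ₁ cos Δλ' ) = 155.525°.
Final bearing = (155.525° + 180°) mod 360° = 335.525°.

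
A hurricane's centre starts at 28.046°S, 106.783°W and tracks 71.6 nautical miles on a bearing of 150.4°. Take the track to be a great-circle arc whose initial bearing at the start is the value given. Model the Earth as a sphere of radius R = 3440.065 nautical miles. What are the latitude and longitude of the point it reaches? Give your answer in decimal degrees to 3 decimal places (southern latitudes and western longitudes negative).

δ = 71.6/3440.065 = 0.020814 rad (1.1925°).
With φ₁ = -28.046° = -0.489495 rad and θ = 150.4° = 2.624975 rad:
sin φ₂ = sin φ₁ cos δ + cos φ₁ sin δ cos θ = (-0.470180)(0.999783) + (0.882570)(0.020812)(-0.869495) = -0.486049
φ₂ = asin(-0.486049) = -0.507564 rad = -29.081°.
Then Δλ = atan2(0.009073, 0.771253) = 0.011763 rad, from sin θ sin δ cos φ₁ over cos δ − sin φ₁ sin φ₂.
λ₂ = -106.783° + 0.674° = -106.109°.

latitude -29.081°, longitude -106.109°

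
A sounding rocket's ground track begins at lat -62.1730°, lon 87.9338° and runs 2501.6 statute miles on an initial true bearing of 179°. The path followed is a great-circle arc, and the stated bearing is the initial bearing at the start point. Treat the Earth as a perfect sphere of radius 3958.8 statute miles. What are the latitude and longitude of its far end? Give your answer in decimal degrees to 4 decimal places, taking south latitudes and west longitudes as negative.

latitude -81.6048°, longitude -96.1152°

δ = 2501.6/3958.8 = 0.631909 rad (36.2057°).
Converting: φ₁ = -1.085124 rad, θ = 3.124139 rad.
Applying the spherical law of cosines for sides, sin φ₂ = sin φ₁ cos δ + cos φ₁ sin δ cos θ = -0.989285, so φ₂ = -81.6048°.
Then Δλ = atan2(0.004812, -0.067983) = 3.070925 rad, from sin θ sin δ cos φ₁ over cos δ − sin φ₁ sin φ₂.
λ₂ = 87.9338° + 175.9510° = 263.8848°, normalized to (−180°, 180°] → -96.1152°.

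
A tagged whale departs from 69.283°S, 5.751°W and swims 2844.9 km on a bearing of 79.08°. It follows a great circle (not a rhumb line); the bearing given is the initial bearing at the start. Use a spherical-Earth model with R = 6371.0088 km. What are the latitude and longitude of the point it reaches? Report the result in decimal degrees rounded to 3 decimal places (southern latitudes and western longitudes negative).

Angular distance δ = d/R = 2844.9 / 6371.0088 = 0.446538 rad.
Start latitude φ₁ = -1.209216 rad; initial bearing θ = 1.380206 rad.
Applying the spherical law of cosines for sides, sin φ₂ = sin φ₁ cos δ + cos φ₁ sin δ cos θ = -0.814687, so φ₂ = -54.556°.
Then Δλ = atan2(0.150000, 0.139939) = 0.820086 rad, from sin θ sin δ cos φ₁ over cos δ − sin φ₁ sin φ₂.
Hence λ₂ = -5.751° + 46.987° = 41.236°.

latitude -54.556°, longitude 41.236°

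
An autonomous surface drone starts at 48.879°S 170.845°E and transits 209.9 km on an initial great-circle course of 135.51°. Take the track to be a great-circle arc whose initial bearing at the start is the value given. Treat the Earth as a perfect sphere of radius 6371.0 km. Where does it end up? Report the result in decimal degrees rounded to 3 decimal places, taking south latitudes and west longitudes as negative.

latitude -50.208°, longitude 172.912°

Angular distance δ = d/R = 209.9 / 6371 = 0.032946 rad.
Converting: φ₁ = -0.853099 rad, θ = 2.365096 rad.
Applying the spherical law of cosines for sides, sin φ₂ = sin φ₁ cos δ + cos φ₁ sin δ cos θ = -0.768368, so φ₂ = -50.208°.
For the longitude increment, Δλ = atan2( sin θ sin δ cos φ₁, cos δ − sin φ₁ sin φ₂ ) = atan2(0.015181, 0.420629) = 2.067°.
λ₂ = 170.845° + 2.067° = 172.912°.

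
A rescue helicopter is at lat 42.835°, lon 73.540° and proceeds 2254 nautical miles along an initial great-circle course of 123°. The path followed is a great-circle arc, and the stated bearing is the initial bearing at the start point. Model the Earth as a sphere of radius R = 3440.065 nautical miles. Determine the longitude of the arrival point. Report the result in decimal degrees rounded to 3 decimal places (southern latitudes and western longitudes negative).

longitude 105.881°

δ = 2254/3440.065 = 0.655220 rad (37.5414°).
With φ₁ = 42.835° = 0.747612 rad and θ = 123° = 2.146755 rad:
Destination latitude: φ₂ = arcsin( sin φ₁ cos δ + cos φ₁ sin δ cos θ ) = arcsin(0.295731) = 17.201°.
For the longitude increment, Δλ = atan2( sin θ sin δ cos φ₁, cos δ − sin φ₁ sin φ₂ ) = atan2(0.374746, 0.591850) = 32.341°.
λ₂ = λ₁ + Δλ = 105.881°.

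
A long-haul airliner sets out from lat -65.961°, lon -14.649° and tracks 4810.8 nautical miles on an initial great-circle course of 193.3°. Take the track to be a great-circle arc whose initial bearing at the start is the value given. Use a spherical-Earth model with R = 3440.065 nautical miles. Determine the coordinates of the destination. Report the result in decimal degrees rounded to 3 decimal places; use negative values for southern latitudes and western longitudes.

latitude -33.173°, longitude -178.939°

δ = 4810.8/3440.065 = 1.398462 rad (80.1260°).
Converting: φ₁ = -1.151237 rad, θ = 3.373721 rad.
Applying the spherical law of cosines for sides, sin φ₂ = sin φ₁ cos δ + cos φ₁ sin δ cos θ = -0.547170, so φ₂ = -33.173°.
Δλ = atan2( sin θ sin δ cos φ₁ , cos δ − sin φ₁ sin φ₂ ) = atan2(-0.092325, -0.328230) = -2.867398 rad = -164.290°.
Hence λ₂ = -14.649° + -164.290° = -178.939°.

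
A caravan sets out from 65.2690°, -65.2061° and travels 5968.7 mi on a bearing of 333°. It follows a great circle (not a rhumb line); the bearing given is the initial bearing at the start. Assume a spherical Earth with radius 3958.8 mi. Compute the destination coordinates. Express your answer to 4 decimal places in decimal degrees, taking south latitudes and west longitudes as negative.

latitude 25.4222°, longitude 144.9041°

Angular distance δ = d/R = 5968.7 / 3958.8 = 1.507704 rad.
Start latitude φ₁ = 1.139159 rad; initial bearing θ = 5.811946 rad.
sin φ₂ = sin φ₁ cos δ + cos φ₁ sin δ cos θ = (0.908282)(0.063050) + (0.418359)(0.998010)(0.891007) = 0.429286
φ₂ = asin(0.429286) = 0.443702 rad = 25.4222°.
Δλ = atan2( sin θ sin δ cos φ₁ , cos δ − sin φ₁ sin φ₂ ) = atan2(-0.189553, -0.326862) = -2.616071 rad = -149.8898°.
λ₂ = -65.2061° + -149.8898° = -215.0959°, normalized to (−180°, 180°] → 144.9041°.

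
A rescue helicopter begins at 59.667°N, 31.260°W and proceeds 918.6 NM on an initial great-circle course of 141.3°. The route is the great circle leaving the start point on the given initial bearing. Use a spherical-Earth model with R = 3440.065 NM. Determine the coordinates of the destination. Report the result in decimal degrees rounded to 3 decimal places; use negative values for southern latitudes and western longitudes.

δ = 918.6/3440.065 = 0.267030 rad (15.2997°).
Converting: φ₁ = 1.041386 rad, θ = 2.466150 rad.
sin φ₂ = sin φ₁ cos δ + cos φ₁ sin δ cos θ = (0.863105)(0.964559) + (0.505025)(0.263868)(-0.780430) = 0.728515
φ₂ = asin(0.728515) = 0.816152 rad = 46.762°.
Δλ = atan2( sin θ sin δ cos φ₁ , cos δ − sin φ₁ sin φ₂ ) = atan2(0.083320, 0.335774) = 0.243230 rad = 13.936°.
λ₂ = -31.260° + 13.936° = -17.324°.

latitude 46.762°, longitude -17.324°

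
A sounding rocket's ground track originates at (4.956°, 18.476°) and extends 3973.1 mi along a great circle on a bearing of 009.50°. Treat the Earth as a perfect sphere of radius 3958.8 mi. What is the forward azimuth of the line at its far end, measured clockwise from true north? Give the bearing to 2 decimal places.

final bearing 19.87°

Angular distance δ = d/R = 3973.1 / 3958.8 = 1.003612 rad.
Converting: φ₁ = 0.086499 rad, θ = 0.165806 rad.
Applying the spherical law of cosines for sides, sin φ₂ = sin φ₁ cos δ + cos φ₁ sin δ cos θ = 0.875154, so φ₂ = 61.063°.
Δλ = atan2( sin θ sin δ cos φ₁ , cos δ − sin φ₁ sin φ₂ ) = atan2(0.138684, 0.461654) = 0.291829 rad = 16.721°.
λ₂ = 18.476° + 16.721° = 35.197°.
The forward bearing on arrival equals the back-azimuth from the destination plus 180°.
Back-azimuth from P₂ (61.06°, 35.20°) to P₁ (4.96°, 18.48°), with Δλ' = λ₁ − λ₂ = -16.72°: atan2( sin Δλ' cos φ₁ , cos φ₂ sin φ₁ − sin φ₂ cos φ₁ cos Δλ' ) = 199.87°.
Final bearing = (199.87° + 180°) mod 360° = 19.87°.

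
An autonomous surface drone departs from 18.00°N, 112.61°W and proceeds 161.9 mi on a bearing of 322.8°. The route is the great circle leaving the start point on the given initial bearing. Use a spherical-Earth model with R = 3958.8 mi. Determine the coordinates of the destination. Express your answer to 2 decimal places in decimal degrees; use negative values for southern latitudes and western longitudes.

latitude 19.86°, longitude -114.12°

Angular distance δ = d/R = 161.9 / 3958.8 = 0.040896 rad.
With φ₁ = 18.00° = 0.314159 rad and θ = 322.8° = 5.633923 rad:
Destination latitude: φ₂ = arcsin( sin φ₁ cos δ + cos φ₁ sin δ cos θ ) = arcsin(0.339731) = 19.86°.
For the longitude increment, Δλ = atan2( sin θ sin δ cos φ₁, cos δ − sin φ₁ sin φ₂ ) = atan2(-0.023509, 0.894181) = -1.51°.
λ₂ = -112.61° + -1.51° = -114.12°.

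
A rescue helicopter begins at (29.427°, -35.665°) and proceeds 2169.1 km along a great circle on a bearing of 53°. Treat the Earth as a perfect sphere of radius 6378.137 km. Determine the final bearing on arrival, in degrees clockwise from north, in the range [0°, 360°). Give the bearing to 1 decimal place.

final bearing 64.6°

Central angle δ = d/R = 0.340084 rad.
With φ₁ = 29.427° = 0.513598 rad and θ = 53° = 0.925025 rad:
sin φ₂ = sin φ₁ cos δ + cos φ₁ sin δ cos θ = (0.491314)(0.942727) + (0.870982)(0.333566)(0.601815) = 0.638020
φ₂ = asin(0.638020) = 0.691925 rad = 39.644°.
Δλ = atan2( sin θ sin δ cos φ₁ , cos δ − sin φ₁ sin φ₂ ) = atan2(0.232028, 0.629258) = 0.353264 rad = 20.241°.
λ₂ = λ₁ + Δλ = -15.424°.
The forward bearing on arrival equals the back-azimuth from the destination plus 180°.
Back-azimuth from P₂ (39.6°, -15.4°) to P₁ (29.4°, -35.7°), with Δλ' = λ₁ − λ₂ = -20.2°: atan2( sin Δλ' cos φ₁ , cos φ₂ sin φ₁ − sin φ₂ cos φ₁ cos Δλ' ) = 244.6°.
Final bearing = (244.6° + 180°) mod 360° = 64.6°.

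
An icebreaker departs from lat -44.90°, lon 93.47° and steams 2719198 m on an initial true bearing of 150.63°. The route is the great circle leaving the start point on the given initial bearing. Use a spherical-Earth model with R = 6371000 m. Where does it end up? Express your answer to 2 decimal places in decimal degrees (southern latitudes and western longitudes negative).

latitude -63.91°, longitude 120.96°

The arc subtends δ = 2719198/6371000 = 0.426809 rad at the centre.
With φ₁ = -44.90° = -0.783653 rad and θ = 150.63° = 2.628989 rad:
Destination latitude: φ₂ = arcsin( sin φ₁ cos δ + cos φ₁ sin δ cos θ ) = arcsin(-0.898090) = -63.91°.
For the longitude increment, Δλ = atan2( sin θ sin δ cos φ₁, cos δ − sin φ₁ sin φ₂ ) = atan2(0.143814, 0.276355) = 27.49°.
λ₂ = λ₁ + Δλ = 120.96°.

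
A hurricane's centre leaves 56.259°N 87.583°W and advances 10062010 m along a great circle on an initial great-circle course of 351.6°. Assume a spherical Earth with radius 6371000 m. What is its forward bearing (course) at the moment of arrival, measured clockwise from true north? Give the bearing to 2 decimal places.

final bearing 185.54°

Central angle δ = d/R = 1.579345 rad.
Converting: φ₁ = 0.981905 rad, θ = 6.136578 rad.
sin φ₂ = sin φ₁ cos δ + cos φ₁ sin δ cos θ = (0.831557)(-0.008549) + (0.555440)(0.999963)(0.989272) = 0.542352
φ₂ = asin(0.542352) = 0.573234 rad = 32.844°.
Then Δλ = atan2(-0.081137, -0.459546) = -2.966834 rad, from sin θ sin δ cos φ₁ over cos δ − sin φ₁ sin φ₂.
λ₂ = -87.583° + -169.987° = -257.570°, normalized to (−180°, 180°] → 102.430°.
The forward bearing on arrival equals the back-azimuth from the destination plus 180°.
Back-azimuth from P₂ (32.84°, 102.43°) to P₁ (56.26°, -87.58°), with Δλ' = λ₁ − λ₂ = -190.01°: atan2( sin Δλ' cos φ₁ , cos φ₂ sin φ₁ − sin φ₂ cos φ₁ cos Δλ' ) = 5.54°.
Final bearing = (5.54° + 180°) mod 360° = 185.54°.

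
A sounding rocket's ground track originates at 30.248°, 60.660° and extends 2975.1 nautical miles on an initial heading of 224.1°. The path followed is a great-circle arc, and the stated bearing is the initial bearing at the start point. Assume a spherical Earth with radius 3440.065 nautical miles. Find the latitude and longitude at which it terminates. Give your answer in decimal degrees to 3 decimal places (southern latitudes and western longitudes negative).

δ = 2975.1/3440.065 = 0.864838 rad (49.5516°).
With φ₁ = 30.248° = 0.527927 rad and θ = 224.1° = 3.911283 rad:
Destination latitude: φ₂ = arcsin( sin φ₁ cos δ + cos φ₁ sin δ cos θ ) = arcsin(-0.145274) = -8.353°.
For the longitude increment, Δλ = atan2( sin θ sin δ cos φ₁, cos δ − sin φ₁ sin φ₂ ) = atan2(-0.457482, 0.721944) = -32.362°.
λ₂ = 60.660° + -32.362° = 28.298°.

latitude -8.353°, longitude 28.298°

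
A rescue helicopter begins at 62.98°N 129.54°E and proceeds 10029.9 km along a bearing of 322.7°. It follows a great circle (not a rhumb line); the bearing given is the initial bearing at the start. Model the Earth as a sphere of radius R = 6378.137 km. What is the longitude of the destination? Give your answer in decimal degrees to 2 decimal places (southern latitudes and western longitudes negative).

longitude -9.96°

The arc subtends δ = 10029.9/6378.137 = 1.572544 rad at the centre.
With φ₁ = 62.98° = 1.099208 rad and θ = 322.7° = 5.632177 rad:
Applying the spherical law of cosines for sides, sin φ₂ = sin φ₁ cos δ + cos φ₁ sin δ cos θ = 0.359827, so φ₂ = 21.09°.
For the longitude increment, Δλ = atan2( sin θ sin δ cos φ₁, cos δ − sin φ₁ sin φ₂ ) = atan2(-0.275301, -0.322299) = -139.50°.
λ₂ = 129.54° + -139.50° = -9.96°.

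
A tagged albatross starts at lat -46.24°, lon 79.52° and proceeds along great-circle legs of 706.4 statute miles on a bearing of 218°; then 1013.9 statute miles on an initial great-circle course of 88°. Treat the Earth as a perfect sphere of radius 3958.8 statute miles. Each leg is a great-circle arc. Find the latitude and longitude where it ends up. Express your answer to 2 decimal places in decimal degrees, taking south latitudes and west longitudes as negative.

Apply the spherical direct solution leg by leg, carrying full precision between legs.
Leg 1: from (-46.24°, 79.52°), δ = 706.4/3958.8 = 0.178438 rad, θ = 218° → φ = -53.85°, λ = 68.84°.
Leg 2: from (-53.85°, 68.84°), δ = 1013.9/3958.8 = 0.256113 rad, θ = 88° → φ = -50.89°, λ = 92.51°.

latitude -50.89°, longitude 92.51°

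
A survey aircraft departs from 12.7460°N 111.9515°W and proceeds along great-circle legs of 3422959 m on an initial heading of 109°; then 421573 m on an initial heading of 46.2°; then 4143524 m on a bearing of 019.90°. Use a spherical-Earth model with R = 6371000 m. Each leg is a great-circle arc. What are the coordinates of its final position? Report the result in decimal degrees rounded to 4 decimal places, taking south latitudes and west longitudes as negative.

Apply the spherical direct solution leg by leg, carrying full precision between legs.
Leg 1: from (12.7460°, -111.9515°), δ = 3422959/6371000 = 0.537272 rad, θ = 109° → φ = 1.5487°, λ = -82.9988°.
Leg 2: from (1.5487°, -82.9988°), δ = 421573/6371000 = 0.066171 rad, θ = 46.2° → φ = 4.1700°, λ = -80.2561°.
Leg 3: from (4.1700°, -80.2561°), δ = 4143524/6371000 = 0.650373 rad, θ = 19.9° → φ = 38.7331°, λ = -64.9367°.

latitude 38.7331°, longitude -64.9367°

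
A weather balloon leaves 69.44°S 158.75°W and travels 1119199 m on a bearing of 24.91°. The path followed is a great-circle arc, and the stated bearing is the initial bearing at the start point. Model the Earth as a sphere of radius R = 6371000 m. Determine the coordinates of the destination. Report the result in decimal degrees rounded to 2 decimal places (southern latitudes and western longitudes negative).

latitude -60.02°, longitude -150.28°

The arc subtends δ = 1119199/6371000 = 0.175671 rad at the centre.
With φ₁ = -69.44° = -1.211957 rad and θ = 24.91° = 0.434762 rad:
Applying the spherical law of cosines for sides, sin φ₂ = sin φ₁ cos δ + cos φ₁ sin δ cos θ = -0.866228, so φ₂ = -60.02°.
Then Δλ = atan2(0.025851, 0.173556) = 0.147865 rad, from sin θ sin δ cos φ₁ over cos δ − sin φ₁ sin φ₂.
λ₂ = -158.75° + 8.47° = -150.28°.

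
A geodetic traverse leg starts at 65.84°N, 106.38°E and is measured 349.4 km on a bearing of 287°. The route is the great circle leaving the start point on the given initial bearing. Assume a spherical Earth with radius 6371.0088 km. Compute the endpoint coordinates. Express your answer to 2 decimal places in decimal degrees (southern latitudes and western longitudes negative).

latitude 66.58°, longitude 98.80°

δ = 349.4/6371.0088 = 0.054842 rad (3.1422°).
With φ₁ = 65.84° = 1.149125 rad and θ = 287° = 5.009095 rad:
Destination latitude: φ₂ = arcsin( sin φ₁ cos δ + cos φ₁ sin δ cos θ ) = arcsin(0.917594) = 66.58°.
Then Δλ = atan2(-0.021455, 0.161279) = -0.132252 rad, from sin θ sin δ cos φ₁ over cos δ − sin φ₁ sin φ₂.
λ₂ = 106.38° + -7.58° = 98.80°.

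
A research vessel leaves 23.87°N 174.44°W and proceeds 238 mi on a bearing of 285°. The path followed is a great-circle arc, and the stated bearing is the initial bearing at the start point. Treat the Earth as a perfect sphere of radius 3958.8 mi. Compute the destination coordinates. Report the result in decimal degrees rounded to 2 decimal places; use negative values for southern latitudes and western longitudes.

The arc subtends δ = 238/3958.8 = 0.060119 rad at the centre.
Start latitude φ₁ = 0.416610 rad; initial bearing θ = 4.974188 rad.
Applying the spherical law of cosines for sides, sin φ₂ = sin φ₁ cos δ + cos φ₁ sin δ cos θ = 0.418152, so φ₂ = 24.72°.
Δλ = atan2( sin θ sin δ cos φ₁ , cos δ − sin φ₁ sin φ₂ ) = atan2(-0.053072, 0.828983) = -0.063933 rad = -3.66°.
Hence λ₂ = -174.44° + -3.66° = -178.10°.

latitude 24.72°, longitude -178.10°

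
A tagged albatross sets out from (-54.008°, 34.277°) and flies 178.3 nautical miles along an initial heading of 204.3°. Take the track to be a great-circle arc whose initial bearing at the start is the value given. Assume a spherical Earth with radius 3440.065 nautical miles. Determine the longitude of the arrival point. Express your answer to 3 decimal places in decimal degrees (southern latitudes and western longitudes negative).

The arc subtends δ = 178.3/3440.065 = 0.051830 rad at the centre.
With φ₁ = -54.008° = -0.942617 rad and θ = 204.3° = 3.565708 rad:
sin φ₂ = sin φ₁ cos δ + cos φ₁ sin δ cos θ = (-0.809099)(0.998657) + (0.587672)(0.051807)(-0.911403) = -0.835761
φ₂ = asin(-0.835761) = -0.989517 rad = -56.695°.
Δλ = atan2( sin θ sin δ cos φ₁ , cos δ − sin φ₁ sin φ₂ ) = atan2(-0.012529, 0.322444) = -0.038836 rad = -2.225°.
λ₂ = 34.277° + -2.225° = 32.052°.

longitude 32.052°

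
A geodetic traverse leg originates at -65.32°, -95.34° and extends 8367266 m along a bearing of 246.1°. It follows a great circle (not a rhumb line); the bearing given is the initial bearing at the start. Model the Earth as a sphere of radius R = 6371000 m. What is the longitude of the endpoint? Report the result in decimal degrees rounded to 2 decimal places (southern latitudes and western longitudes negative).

longitude 158.89°

Angular distance δ = d/R = 8367266 / 6371000 = 1.313336 rad.
With φ₁ = -65.32° = -1.140049 rad and θ = 246.1° = 4.295255 rad:
sin φ₂ = sin φ₁ cos δ + cos φ₁ sin δ cos θ = (-0.908654)(0.254625) + (0.417550)(0.967040)(-0.405142) = -0.394957
φ₂ = asin(-0.394957) = -0.406021 rad = -23.26°.
Δλ = atan2( sin θ sin δ cos φ₁ , cos δ − sin φ₁ sin φ₂ ) = atan2(-0.369164, -0.104254) = -1.846035 rad = -105.77°.
λ₂ = -95.34° + -105.77° = -201.11°, normalized to (−180°, 180°] → 158.89°.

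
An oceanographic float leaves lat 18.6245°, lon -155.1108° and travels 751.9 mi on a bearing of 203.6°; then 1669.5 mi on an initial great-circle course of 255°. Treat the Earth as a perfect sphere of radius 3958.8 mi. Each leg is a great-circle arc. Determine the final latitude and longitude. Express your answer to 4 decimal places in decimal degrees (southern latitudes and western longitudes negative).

Apply the spherical direct solution leg by leg, carrying full precision between legs.
Leg 1: from (18.6245°, -155.1108°), δ = 751.9/3958.8 = 0.189931 rad, θ = 203.6° → φ = 8.6084°, λ = -159.4950°.
Leg 2: from (8.6084°, -159.4950°), δ = 1669.5/3958.8 = 0.421719 rad, θ = 255° → φ = 1.8233°, λ = 177.2028°.

latitude 1.8233°, longitude 177.2028°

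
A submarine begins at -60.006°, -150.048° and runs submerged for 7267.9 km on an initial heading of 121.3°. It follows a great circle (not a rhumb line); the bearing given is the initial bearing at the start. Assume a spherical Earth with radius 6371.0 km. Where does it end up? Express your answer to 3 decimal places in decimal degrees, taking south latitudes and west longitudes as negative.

latitude -36.664°, longitude -45.568°

δ = 7267.9/6371 = 1.140779 rad (65.3618°).
Start latitude φ₁ = -1.047302 rad; initial bearing θ = 2.117084 rad.
Destination latitude: φ₂ = arcsin( sin φ₁ cos δ + cos φ₁ sin δ cos θ ) = arcsin(-0.597124) = -36.664°.
Then Δλ = atan2(0.388263, -0.100269) = 1.823525 rad, from sin θ sin δ cos φ₁ over cos δ − sin φ₁ sin φ₂.
λ₂ = λ₁ + Δλ = -45.568°.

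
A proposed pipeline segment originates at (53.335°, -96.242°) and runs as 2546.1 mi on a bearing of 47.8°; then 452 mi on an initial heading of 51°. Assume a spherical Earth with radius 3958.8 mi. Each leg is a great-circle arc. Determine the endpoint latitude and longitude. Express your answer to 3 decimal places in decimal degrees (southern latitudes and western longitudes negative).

Apply the spherical direct solution leg by leg, carrying full precision between legs.
Leg 1: from (53.335°, -96.242°), δ = 2546.1/3958.8 = 0.643149 rad, θ = 47.8° → φ = 61.937°, λ = -25.440°.
Leg 2: from (61.937°, -25.440°), δ = 452/3958.8 = 0.114176 rad, θ = 51° → φ = 65.563°, λ = -13.082°.

latitude 65.563°, longitude -13.082°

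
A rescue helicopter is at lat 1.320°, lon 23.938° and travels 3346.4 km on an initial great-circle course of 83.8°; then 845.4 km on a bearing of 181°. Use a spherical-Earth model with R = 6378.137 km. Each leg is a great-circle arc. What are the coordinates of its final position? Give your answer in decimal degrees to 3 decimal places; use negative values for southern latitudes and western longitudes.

latitude -3.348°, longitude 53.764°

Apply the spherical direct solution leg by leg, carrying full precision between legs.
Leg 1: from (1.320°, 23.938°), δ = 3346.4/6378.137 = 0.524667 rad, θ = 83.8° → φ = 4.245°, λ = 53.896°.
Leg 2: from (4.245°, 53.896°), δ = 845.4/6378.137 = 0.132547 rad, θ = 181° → φ = -3.348°, λ = 53.764°.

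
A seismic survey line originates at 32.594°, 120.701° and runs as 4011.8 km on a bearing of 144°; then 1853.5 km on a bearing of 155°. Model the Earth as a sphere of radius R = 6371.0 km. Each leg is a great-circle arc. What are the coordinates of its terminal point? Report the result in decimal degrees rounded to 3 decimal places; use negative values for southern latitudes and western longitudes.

latitude -13.137°, longitude 148.116°

Apply the spherical direct solution leg by leg, carrying full precision between legs.
Leg 1: from (32.594°, 120.701°), δ = 4011.8/6371 = 0.629697 rad, θ = 144° → φ = 1.947°, λ = 140.965°.
Leg 2: from (1.947°, 140.965°), δ = 1853.5/6371 = 0.290928 rad, θ = 155° → φ = -13.137°, λ = 148.116°.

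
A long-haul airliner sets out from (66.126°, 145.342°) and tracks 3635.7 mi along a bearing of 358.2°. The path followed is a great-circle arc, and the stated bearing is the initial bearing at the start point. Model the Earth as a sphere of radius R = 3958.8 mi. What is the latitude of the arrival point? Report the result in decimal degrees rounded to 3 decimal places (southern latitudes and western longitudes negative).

latitude 61.236°

δ = 3635.7/3958.8 = 0.918384 rad (52.6195°).
With φ₁ = 66.126° = 1.154116 rad and θ = 358.2° = 6.251769 rad:
Destination latitude: φ₂ = arcsin( sin φ₁ cos δ + cos φ₁ sin δ cos θ ) = arcsin(0.876605) = 61.236°.
Δλ = atan2( sin θ sin δ cos φ₁ , cos δ − sin φ₁ sin φ₂ ) = atan2(-0.010102, -0.194496) = -3.089701 rad = -177.027°.
λ₂ = 145.342° + -177.027° = -31.685°.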